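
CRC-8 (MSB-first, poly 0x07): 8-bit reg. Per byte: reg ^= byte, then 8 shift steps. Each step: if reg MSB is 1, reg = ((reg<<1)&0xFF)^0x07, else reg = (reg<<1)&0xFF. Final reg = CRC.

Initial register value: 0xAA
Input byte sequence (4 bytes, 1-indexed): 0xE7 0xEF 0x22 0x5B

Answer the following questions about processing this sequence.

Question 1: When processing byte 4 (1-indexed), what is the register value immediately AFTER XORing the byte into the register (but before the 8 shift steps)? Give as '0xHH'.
Answer: 0x22

Derivation:
Register before byte 4: 0x79
Byte 4: 0x5B
0x79 XOR 0x5B = 0x22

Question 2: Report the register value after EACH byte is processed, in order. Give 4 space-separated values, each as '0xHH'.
0xE4 0x31 0x79 0xEE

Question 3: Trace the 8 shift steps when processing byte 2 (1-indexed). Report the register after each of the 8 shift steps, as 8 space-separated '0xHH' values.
Answer: 0x16 0x2C 0x58 0xB0 0x67 0xCE 0x9B 0x31

Derivation:
After byte 1 (0xE7): reg=0xE4
Register before byte 2: 0xE4
After XOR with byte 0xEF: 0x0B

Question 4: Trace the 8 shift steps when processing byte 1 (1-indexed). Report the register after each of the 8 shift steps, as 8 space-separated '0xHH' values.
Register before byte 1: 0xAA
After XOR with byte 0xE7: 0x4D

Answer: 0x9A 0x33 0x66 0xCC 0x9F 0x39 0x72 0xE4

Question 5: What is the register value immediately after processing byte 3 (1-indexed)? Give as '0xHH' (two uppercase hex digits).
After byte 1 (0xE7): reg=0xE4
After byte 2 (0xEF): reg=0x31
After byte 3 (0x22): reg=0x79

Answer: 0x79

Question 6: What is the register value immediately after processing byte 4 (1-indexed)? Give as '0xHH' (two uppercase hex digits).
After byte 1 (0xE7): reg=0xE4
After byte 2 (0xEF): reg=0x31
After byte 3 (0x22): reg=0x79
After byte 4 (0x5B): reg=0xEE

Answer: 0xEE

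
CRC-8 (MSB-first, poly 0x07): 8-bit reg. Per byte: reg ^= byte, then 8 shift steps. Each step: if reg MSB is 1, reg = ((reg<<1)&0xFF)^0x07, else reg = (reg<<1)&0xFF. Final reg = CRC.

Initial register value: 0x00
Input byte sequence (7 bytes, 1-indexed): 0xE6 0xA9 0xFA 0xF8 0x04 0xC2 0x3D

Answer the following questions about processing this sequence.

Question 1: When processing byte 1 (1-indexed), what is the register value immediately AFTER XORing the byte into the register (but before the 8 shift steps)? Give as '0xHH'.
Answer: 0xE6

Derivation:
Register before byte 1: 0x00
Byte 1: 0xE6
0x00 XOR 0xE6 = 0xE6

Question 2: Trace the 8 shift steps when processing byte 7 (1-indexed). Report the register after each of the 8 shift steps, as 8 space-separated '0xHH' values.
Answer: 0xA8 0x57 0xAE 0x5B 0xB6 0x6B 0xD6 0xAB

Derivation:
After byte 1 (0xE6): reg=0xBC
After byte 2 (0xA9): reg=0x6B
After byte 3 (0xFA): reg=0xFE
After byte 4 (0xF8): reg=0x12
After byte 5 (0x04): reg=0x62
After byte 6 (0xC2): reg=0x69
Register before byte 7: 0x69
After XOR with byte 0x3D: 0x54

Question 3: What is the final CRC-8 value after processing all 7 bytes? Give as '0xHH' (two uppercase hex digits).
Answer: 0xAB

Derivation:
After byte 1 (0xE6): reg=0xBC
After byte 2 (0xA9): reg=0x6B
After byte 3 (0xFA): reg=0xFE
After byte 4 (0xF8): reg=0x12
After byte 5 (0x04): reg=0x62
After byte 6 (0xC2): reg=0x69
After byte 7 (0x3D): reg=0xAB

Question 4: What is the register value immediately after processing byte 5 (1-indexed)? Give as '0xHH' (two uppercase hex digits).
After byte 1 (0xE6): reg=0xBC
After byte 2 (0xA9): reg=0x6B
After byte 3 (0xFA): reg=0xFE
After byte 4 (0xF8): reg=0x12
After byte 5 (0x04): reg=0x62

Answer: 0x62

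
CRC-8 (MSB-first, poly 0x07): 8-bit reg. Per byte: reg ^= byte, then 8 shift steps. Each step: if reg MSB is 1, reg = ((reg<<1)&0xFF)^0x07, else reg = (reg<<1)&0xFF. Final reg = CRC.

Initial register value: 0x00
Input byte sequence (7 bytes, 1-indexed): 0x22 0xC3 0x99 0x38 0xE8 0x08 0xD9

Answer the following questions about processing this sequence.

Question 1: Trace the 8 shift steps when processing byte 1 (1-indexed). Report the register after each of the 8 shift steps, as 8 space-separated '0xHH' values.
Answer: 0x44 0x88 0x17 0x2E 0x5C 0xB8 0x77 0xEE

Derivation:
Register before byte 1: 0x00
After XOR with byte 0x22: 0x22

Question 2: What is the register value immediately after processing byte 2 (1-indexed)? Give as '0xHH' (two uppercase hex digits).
Answer: 0xC3

Derivation:
After byte 1 (0x22): reg=0xEE
After byte 2 (0xC3): reg=0xC3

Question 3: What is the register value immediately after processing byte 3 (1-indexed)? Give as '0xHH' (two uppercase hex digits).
After byte 1 (0x22): reg=0xEE
After byte 2 (0xC3): reg=0xC3
After byte 3 (0x99): reg=0x81

Answer: 0x81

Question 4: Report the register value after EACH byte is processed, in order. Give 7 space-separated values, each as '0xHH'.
0xEE 0xC3 0x81 0x26 0x64 0x03 0x08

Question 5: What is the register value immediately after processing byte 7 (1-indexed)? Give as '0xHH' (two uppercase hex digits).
After byte 1 (0x22): reg=0xEE
After byte 2 (0xC3): reg=0xC3
After byte 3 (0x99): reg=0x81
After byte 4 (0x38): reg=0x26
After byte 5 (0xE8): reg=0x64
After byte 6 (0x08): reg=0x03
After byte 7 (0xD9): reg=0x08

Answer: 0x08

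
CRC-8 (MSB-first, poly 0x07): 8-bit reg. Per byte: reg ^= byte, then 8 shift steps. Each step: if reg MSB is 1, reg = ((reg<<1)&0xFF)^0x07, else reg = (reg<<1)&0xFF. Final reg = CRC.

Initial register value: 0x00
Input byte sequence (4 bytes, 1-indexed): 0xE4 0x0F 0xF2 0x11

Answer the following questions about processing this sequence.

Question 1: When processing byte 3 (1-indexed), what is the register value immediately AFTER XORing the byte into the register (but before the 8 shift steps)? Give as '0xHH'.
Answer: 0xC8

Derivation:
Register before byte 3: 0x3A
Byte 3: 0xF2
0x3A XOR 0xF2 = 0xC8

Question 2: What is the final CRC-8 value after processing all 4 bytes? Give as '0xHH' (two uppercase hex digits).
Answer: 0x32

Derivation:
After byte 1 (0xE4): reg=0xB2
After byte 2 (0x0F): reg=0x3A
After byte 3 (0xF2): reg=0x76
After byte 4 (0x11): reg=0x32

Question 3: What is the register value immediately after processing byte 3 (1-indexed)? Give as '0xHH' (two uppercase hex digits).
After byte 1 (0xE4): reg=0xB2
After byte 2 (0x0F): reg=0x3A
After byte 3 (0xF2): reg=0x76

Answer: 0x76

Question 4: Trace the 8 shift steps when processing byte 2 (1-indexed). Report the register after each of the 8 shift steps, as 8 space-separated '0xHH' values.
After byte 1 (0xE4): reg=0xB2
Register before byte 2: 0xB2
After XOR with byte 0x0F: 0xBD

Answer: 0x7D 0xFA 0xF3 0xE1 0xC5 0x8D 0x1D 0x3A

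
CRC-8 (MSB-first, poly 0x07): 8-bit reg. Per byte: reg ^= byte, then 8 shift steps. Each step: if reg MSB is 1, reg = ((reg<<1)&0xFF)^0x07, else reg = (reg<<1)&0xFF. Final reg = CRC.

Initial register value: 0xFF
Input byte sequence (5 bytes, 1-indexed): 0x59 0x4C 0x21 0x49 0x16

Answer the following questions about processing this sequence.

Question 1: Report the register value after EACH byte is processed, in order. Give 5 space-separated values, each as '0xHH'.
0x7B 0x85 0x75 0xB4 0x67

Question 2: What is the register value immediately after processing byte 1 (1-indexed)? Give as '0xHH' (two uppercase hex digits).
Answer: 0x7B

Derivation:
After byte 1 (0x59): reg=0x7B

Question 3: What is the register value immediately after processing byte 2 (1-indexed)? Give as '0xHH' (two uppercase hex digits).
Answer: 0x85

Derivation:
After byte 1 (0x59): reg=0x7B
After byte 2 (0x4C): reg=0x85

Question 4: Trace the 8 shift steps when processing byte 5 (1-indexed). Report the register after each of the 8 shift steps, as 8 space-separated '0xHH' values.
After byte 1 (0x59): reg=0x7B
After byte 2 (0x4C): reg=0x85
After byte 3 (0x21): reg=0x75
After byte 4 (0x49): reg=0xB4
Register before byte 5: 0xB4
After XOR with byte 0x16: 0xA2

Answer: 0x43 0x86 0x0B 0x16 0x2C 0x58 0xB0 0x67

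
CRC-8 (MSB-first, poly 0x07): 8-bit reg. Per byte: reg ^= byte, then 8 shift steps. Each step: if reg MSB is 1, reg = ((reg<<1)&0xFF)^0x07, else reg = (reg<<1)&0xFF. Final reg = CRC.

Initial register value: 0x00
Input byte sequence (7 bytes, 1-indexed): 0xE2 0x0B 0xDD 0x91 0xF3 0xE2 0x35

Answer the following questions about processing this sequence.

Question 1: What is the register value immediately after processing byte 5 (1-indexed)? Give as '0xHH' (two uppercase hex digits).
Answer: 0xE8

Derivation:
After byte 1 (0xE2): reg=0xA0
After byte 2 (0x0B): reg=0x58
After byte 3 (0xDD): reg=0x92
After byte 4 (0x91): reg=0x09
After byte 5 (0xF3): reg=0xE8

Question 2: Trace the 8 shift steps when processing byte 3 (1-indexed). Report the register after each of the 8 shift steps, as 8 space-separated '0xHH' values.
Answer: 0x0D 0x1A 0x34 0x68 0xD0 0xA7 0x49 0x92

Derivation:
After byte 1 (0xE2): reg=0xA0
After byte 2 (0x0B): reg=0x58
Register before byte 3: 0x58
After XOR with byte 0xDD: 0x85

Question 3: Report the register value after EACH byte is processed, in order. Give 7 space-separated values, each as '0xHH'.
0xA0 0x58 0x92 0x09 0xE8 0x36 0x09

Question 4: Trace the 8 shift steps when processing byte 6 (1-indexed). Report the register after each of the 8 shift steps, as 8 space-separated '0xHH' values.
Answer: 0x14 0x28 0x50 0xA0 0x47 0x8E 0x1B 0x36

Derivation:
After byte 1 (0xE2): reg=0xA0
After byte 2 (0x0B): reg=0x58
After byte 3 (0xDD): reg=0x92
After byte 4 (0x91): reg=0x09
After byte 5 (0xF3): reg=0xE8
Register before byte 6: 0xE8
After XOR with byte 0xE2: 0x0A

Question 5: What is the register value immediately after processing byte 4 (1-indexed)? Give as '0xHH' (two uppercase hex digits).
After byte 1 (0xE2): reg=0xA0
After byte 2 (0x0B): reg=0x58
After byte 3 (0xDD): reg=0x92
After byte 4 (0x91): reg=0x09

Answer: 0x09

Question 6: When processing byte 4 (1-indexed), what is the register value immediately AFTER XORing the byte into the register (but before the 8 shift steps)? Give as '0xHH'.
Register before byte 4: 0x92
Byte 4: 0x91
0x92 XOR 0x91 = 0x03

Answer: 0x03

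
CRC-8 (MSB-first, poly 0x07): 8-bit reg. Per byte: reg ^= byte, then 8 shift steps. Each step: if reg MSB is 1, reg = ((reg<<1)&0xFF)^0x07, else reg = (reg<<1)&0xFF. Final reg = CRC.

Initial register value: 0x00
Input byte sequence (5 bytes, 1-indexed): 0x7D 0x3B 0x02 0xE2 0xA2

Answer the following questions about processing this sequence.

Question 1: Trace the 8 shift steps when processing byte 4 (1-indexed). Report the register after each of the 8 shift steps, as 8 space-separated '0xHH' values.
Answer: 0xE8 0xD7 0xA9 0x55 0xAA 0x53 0xA6 0x4B

Derivation:
After byte 1 (0x7D): reg=0x74
After byte 2 (0x3B): reg=0xEA
After byte 3 (0x02): reg=0x96
Register before byte 4: 0x96
After XOR with byte 0xE2: 0x74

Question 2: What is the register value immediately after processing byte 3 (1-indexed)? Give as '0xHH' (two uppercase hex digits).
Answer: 0x96

Derivation:
After byte 1 (0x7D): reg=0x74
After byte 2 (0x3B): reg=0xEA
After byte 3 (0x02): reg=0x96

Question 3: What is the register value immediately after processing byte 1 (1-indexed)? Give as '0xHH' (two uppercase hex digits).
After byte 1 (0x7D): reg=0x74

Answer: 0x74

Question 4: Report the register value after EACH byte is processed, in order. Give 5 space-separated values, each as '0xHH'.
0x74 0xEA 0x96 0x4B 0x91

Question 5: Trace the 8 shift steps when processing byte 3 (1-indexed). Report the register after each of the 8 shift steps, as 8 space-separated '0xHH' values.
Answer: 0xD7 0xA9 0x55 0xAA 0x53 0xA6 0x4B 0x96

Derivation:
After byte 1 (0x7D): reg=0x74
After byte 2 (0x3B): reg=0xEA
Register before byte 3: 0xEA
After XOR with byte 0x02: 0xE8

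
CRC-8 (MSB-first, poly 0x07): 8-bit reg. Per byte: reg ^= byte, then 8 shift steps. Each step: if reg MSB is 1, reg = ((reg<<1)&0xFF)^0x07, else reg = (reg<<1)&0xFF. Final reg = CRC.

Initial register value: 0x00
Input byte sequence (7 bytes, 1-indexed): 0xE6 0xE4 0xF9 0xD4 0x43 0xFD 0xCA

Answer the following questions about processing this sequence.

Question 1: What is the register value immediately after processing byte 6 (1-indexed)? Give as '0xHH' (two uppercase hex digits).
After byte 1 (0xE6): reg=0xBC
After byte 2 (0xE4): reg=0x8F
After byte 3 (0xF9): reg=0x45
After byte 4 (0xD4): reg=0xFE
After byte 5 (0x43): reg=0x3A
After byte 6 (0xFD): reg=0x5B

Answer: 0x5B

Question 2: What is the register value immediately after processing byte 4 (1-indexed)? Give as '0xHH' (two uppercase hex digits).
Answer: 0xFE

Derivation:
After byte 1 (0xE6): reg=0xBC
After byte 2 (0xE4): reg=0x8F
After byte 3 (0xF9): reg=0x45
After byte 4 (0xD4): reg=0xFE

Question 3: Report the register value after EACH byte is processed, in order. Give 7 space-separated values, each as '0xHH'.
0xBC 0x8F 0x45 0xFE 0x3A 0x5B 0xFE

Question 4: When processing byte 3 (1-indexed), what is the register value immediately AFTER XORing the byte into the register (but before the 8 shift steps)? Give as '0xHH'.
Register before byte 3: 0x8F
Byte 3: 0xF9
0x8F XOR 0xF9 = 0x76

Answer: 0x76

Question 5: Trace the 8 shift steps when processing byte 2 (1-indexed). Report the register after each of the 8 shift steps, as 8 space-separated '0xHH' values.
Answer: 0xB0 0x67 0xCE 0x9B 0x31 0x62 0xC4 0x8F

Derivation:
After byte 1 (0xE6): reg=0xBC
Register before byte 2: 0xBC
After XOR with byte 0xE4: 0x58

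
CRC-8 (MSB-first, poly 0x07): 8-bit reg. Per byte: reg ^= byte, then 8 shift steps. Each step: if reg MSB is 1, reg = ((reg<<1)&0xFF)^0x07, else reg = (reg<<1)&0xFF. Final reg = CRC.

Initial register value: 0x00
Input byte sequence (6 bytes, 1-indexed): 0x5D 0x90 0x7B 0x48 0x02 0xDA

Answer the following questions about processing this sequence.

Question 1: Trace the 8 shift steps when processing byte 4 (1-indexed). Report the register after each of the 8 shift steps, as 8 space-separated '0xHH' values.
After byte 1 (0x5D): reg=0x94
After byte 2 (0x90): reg=0x1C
After byte 3 (0x7B): reg=0x32
Register before byte 4: 0x32
After XOR with byte 0x48: 0x7A

Answer: 0xF4 0xEF 0xD9 0xB5 0x6D 0xDA 0xB3 0x61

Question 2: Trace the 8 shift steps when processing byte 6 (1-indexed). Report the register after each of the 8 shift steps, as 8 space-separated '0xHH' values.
After byte 1 (0x5D): reg=0x94
After byte 2 (0x90): reg=0x1C
After byte 3 (0x7B): reg=0x32
After byte 4 (0x48): reg=0x61
After byte 5 (0x02): reg=0x2E
Register before byte 6: 0x2E
After XOR with byte 0xDA: 0xF4

Answer: 0xEF 0xD9 0xB5 0x6D 0xDA 0xB3 0x61 0xC2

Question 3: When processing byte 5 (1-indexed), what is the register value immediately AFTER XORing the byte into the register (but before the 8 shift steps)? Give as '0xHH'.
Register before byte 5: 0x61
Byte 5: 0x02
0x61 XOR 0x02 = 0x63

Answer: 0x63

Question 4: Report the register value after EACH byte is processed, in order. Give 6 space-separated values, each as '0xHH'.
0x94 0x1C 0x32 0x61 0x2E 0xC2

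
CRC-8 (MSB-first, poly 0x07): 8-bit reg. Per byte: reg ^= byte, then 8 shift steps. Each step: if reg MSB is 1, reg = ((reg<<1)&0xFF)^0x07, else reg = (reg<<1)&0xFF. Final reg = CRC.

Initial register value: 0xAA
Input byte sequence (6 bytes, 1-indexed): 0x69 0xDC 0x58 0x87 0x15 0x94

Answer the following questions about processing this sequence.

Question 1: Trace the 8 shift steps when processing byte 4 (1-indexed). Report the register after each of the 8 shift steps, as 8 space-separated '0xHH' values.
After byte 1 (0x69): reg=0x47
After byte 2 (0xDC): reg=0xC8
After byte 3 (0x58): reg=0xF9
Register before byte 4: 0xF9
After XOR with byte 0x87: 0x7E

Answer: 0xFC 0xFF 0xF9 0xF5 0xED 0xDD 0xBD 0x7D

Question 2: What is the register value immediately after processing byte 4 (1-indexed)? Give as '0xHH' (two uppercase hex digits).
After byte 1 (0x69): reg=0x47
After byte 2 (0xDC): reg=0xC8
After byte 3 (0x58): reg=0xF9
After byte 4 (0x87): reg=0x7D

Answer: 0x7D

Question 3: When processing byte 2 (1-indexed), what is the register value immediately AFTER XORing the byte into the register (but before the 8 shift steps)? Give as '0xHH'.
Register before byte 2: 0x47
Byte 2: 0xDC
0x47 XOR 0xDC = 0x9B

Answer: 0x9B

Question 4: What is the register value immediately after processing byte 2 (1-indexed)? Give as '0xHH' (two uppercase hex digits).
Answer: 0xC8

Derivation:
After byte 1 (0x69): reg=0x47
After byte 2 (0xDC): reg=0xC8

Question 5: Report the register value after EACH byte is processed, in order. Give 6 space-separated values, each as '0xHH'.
0x47 0xC8 0xF9 0x7D 0x1F 0xB8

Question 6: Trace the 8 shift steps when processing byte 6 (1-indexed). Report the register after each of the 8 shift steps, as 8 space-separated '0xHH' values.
After byte 1 (0x69): reg=0x47
After byte 2 (0xDC): reg=0xC8
After byte 3 (0x58): reg=0xF9
After byte 4 (0x87): reg=0x7D
After byte 5 (0x15): reg=0x1F
Register before byte 6: 0x1F
After XOR with byte 0x94: 0x8B

Answer: 0x11 0x22 0x44 0x88 0x17 0x2E 0x5C 0xB8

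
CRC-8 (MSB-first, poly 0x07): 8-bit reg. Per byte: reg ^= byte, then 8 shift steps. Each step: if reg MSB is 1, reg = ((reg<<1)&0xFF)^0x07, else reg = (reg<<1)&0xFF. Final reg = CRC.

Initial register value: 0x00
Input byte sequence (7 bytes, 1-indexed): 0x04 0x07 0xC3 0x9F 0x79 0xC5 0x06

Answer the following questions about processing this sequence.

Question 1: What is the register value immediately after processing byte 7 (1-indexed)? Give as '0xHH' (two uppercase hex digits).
After byte 1 (0x04): reg=0x1C
After byte 2 (0x07): reg=0x41
After byte 3 (0xC3): reg=0x87
After byte 4 (0x9F): reg=0x48
After byte 5 (0x79): reg=0x97
After byte 6 (0xC5): reg=0xB9
After byte 7 (0x06): reg=0x34

Answer: 0x34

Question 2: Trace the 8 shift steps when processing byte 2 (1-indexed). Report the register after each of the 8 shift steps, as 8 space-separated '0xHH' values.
After byte 1 (0x04): reg=0x1C
Register before byte 2: 0x1C
After XOR with byte 0x07: 0x1B

Answer: 0x36 0x6C 0xD8 0xB7 0x69 0xD2 0xA3 0x41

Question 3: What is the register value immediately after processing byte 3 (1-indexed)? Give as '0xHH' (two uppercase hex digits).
Answer: 0x87

Derivation:
After byte 1 (0x04): reg=0x1C
After byte 2 (0x07): reg=0x41
After byte 3 (0xC3): reg=0x87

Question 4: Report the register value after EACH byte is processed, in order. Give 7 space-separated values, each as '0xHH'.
0x1C 0x41 0x87 0x48 0x97 0xB9 0x34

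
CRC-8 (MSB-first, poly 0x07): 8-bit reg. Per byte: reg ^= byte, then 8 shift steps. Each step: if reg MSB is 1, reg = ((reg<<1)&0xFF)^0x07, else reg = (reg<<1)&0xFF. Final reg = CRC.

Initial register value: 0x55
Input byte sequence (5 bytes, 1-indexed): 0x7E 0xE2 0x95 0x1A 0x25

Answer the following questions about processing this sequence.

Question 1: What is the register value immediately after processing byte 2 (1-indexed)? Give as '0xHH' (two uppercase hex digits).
Answer: 0x99

Derivation:
After byte 1 (0x7E): reg=0xD1
After byte 2 (0xE2): reg=0x99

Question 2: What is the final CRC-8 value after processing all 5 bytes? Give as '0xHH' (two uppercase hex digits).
After byte 1 (0x7E): reg=0xD1
After byte 2 (0xE2): reg=0x99
After byte 3 (0x95): reg=0x24
After byte 4 (0x1A): reg=0xBA
After byte 5 (0x25): reg=0xD4

Answer: 0xD4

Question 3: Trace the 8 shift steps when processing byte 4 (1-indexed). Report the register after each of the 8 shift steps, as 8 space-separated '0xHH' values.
Answer: 0x7C 0xF8 0xF7 0xE9 0xD5 0xAD 0x5D 0xBA

Derivation:
After byte 1 (0x7E): reg=0xD1
After byte 2 (0xE2): reg=0x99
After byte 3 (0x95): reg=0x24
Register before byte 4: 0x24
After XOR with byte 0x1A: 0x3E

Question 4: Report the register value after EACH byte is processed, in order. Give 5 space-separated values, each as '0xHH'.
0xD1 0x99 0x24 0xBA 0xD4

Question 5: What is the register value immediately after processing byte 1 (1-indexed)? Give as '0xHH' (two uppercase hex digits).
Answer: 0xD1

Derivation:
After byte 1 (0x7E): reg=0xD1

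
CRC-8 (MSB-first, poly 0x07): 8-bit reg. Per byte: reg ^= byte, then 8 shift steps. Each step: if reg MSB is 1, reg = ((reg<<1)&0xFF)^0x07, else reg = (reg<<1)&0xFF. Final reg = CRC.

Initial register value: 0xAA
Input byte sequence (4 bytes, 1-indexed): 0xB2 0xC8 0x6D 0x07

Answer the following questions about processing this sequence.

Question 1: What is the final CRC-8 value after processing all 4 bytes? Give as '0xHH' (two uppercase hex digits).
After byte 1 (0xB2): reg=0x48
After byte 2 (0xC8): reg=0x89
After byte 3 (0x6D): reg=0xB2
After byte 4 (0x07): reg=0x02

Answer: 0x02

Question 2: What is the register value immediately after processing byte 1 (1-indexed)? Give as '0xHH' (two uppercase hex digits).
Answer: 0x48

Derivation:
After byte 1 (0xB2): reg=0x48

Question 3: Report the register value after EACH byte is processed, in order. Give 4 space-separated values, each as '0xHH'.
0x48 0x89 0xB2 0x02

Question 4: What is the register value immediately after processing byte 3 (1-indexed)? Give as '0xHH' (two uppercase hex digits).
After byte 1 (0xB2): reg=0x48
After byte 2 (0xC8): reg=0x89
After byte 3 (0x6D): reg=0xB2

Answer: 0xB2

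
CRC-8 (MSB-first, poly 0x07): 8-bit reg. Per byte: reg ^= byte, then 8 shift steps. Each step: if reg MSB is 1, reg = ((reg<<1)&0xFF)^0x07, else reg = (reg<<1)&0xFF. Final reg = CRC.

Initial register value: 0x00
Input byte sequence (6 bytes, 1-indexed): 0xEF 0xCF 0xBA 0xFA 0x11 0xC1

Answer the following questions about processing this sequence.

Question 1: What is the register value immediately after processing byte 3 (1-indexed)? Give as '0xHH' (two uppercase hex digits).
Answer: 0x88

Derivation:
After byte 1 (0xEF): reg=0x83
After byte 2 (0xCF): reg=0xE3
After byte 3 (0xBA): reg=0x88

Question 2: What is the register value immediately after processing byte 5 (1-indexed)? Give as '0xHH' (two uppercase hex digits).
Answer: 0xFF

Derivation:
After byte 1 (0xEF): reg=0x83
After byte 2 (0xCF): reg=0xE3
After byte 3 (0xBA): reg=0x88
After byte 4 (0xFA): reg=0x59
After byte 5 (0x11): reg=0xFF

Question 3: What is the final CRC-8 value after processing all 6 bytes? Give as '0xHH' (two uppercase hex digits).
After byte 1 (0xEF): reg=0x83
After byte 2 (0xCF): reg=0xE3
After byte 3 (0xBA): reg=0x88
After byte 4 (0xFA): reg=0x59
After byte 5 (0x11): reg=0xFF
After byte 6 (0xC1): reg=0xBA

Answer: 0xBA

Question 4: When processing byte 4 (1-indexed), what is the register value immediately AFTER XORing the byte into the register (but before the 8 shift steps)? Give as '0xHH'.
Answer: 0x72

Derivation:
Register before byte 4: 0x88
Byte 4: 0xFA
0x88 XOR 0xFA = 0x72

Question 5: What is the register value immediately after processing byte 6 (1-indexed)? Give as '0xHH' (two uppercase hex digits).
After byte 1 (0xEF): reg=0x83
After byte 2 (0xCF): reg=0xE3
After byte 3 (0xBA): reg=0x88
After byte 4 (0xFA): reg=0x59
After byte 5 (0x11): reg=0xFF
After byte 6 (0xC1): reg=0xBA

Answer: 0xBA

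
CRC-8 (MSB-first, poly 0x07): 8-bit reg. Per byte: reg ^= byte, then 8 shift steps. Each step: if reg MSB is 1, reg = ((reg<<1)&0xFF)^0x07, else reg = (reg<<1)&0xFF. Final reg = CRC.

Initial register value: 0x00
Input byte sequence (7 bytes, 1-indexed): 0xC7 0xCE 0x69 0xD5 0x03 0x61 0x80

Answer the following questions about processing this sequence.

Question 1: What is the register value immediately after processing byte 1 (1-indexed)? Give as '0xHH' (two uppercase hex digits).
Answer: 0x5B

Derivation:
After byte 1 (0xC7): reg=0x5B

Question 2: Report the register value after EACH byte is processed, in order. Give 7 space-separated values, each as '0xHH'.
0x5B 0xE2 0xB8 0x04 0x15 0x4B 0x7F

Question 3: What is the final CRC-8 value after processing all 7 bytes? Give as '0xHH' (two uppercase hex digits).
After byte 1 (0xC7): reg=0x5B
After byte 2 (0xCE): reg=0xE2
After byte 3 (0x69): reg=0xB8
After byte 4 (0xD5): reg=0x04
After byte 5 (0x03): reg=0x15
After byte 6 (0x61): reg=0x4B
After byte 7 (0x80): reg=0x7F

Answer: 0x7F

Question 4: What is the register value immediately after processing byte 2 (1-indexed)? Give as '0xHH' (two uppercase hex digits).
After byte 1 (0xC7): reg=0x5B
After byte 2 (0xCE): reg=0xE2

Answer: 0xE2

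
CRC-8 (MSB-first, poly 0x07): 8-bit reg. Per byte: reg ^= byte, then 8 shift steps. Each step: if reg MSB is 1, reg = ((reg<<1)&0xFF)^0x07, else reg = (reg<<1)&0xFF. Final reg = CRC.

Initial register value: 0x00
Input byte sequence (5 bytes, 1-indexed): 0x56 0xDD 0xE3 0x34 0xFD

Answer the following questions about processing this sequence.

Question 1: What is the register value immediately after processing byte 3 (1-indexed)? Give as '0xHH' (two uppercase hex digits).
After byte 1 (0x56): reg=0xA5
After byte 2 (0xDD): reg=0x6F
After byte 3 (0xE3): reg=0xAD

Answer: 0xAD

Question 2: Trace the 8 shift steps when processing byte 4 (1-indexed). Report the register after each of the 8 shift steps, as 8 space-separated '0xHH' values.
After byte 1 (0x56): reg=0xA5
After byte 2 (0xDD): reg=0x6F
After byte 3 (0xE3): reg=0xAD
Register before byte 4: 0xAD
After XOR with byte 0x34: 0x99

Answer: 0x35 0x6A 0xD4 0xAF 0x59 0xB2 0x63 0xC6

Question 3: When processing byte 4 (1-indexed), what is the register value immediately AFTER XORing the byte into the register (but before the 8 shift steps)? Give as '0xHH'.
Answer: 0x99

Derivation:
Register before byte 4: 0xAD
Byte 4: 0x34
0xAD XOR 0x34 = 0x99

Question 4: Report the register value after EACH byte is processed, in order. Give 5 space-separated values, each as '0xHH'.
0xA5 0x6F 0xAD 0xC6 0xA1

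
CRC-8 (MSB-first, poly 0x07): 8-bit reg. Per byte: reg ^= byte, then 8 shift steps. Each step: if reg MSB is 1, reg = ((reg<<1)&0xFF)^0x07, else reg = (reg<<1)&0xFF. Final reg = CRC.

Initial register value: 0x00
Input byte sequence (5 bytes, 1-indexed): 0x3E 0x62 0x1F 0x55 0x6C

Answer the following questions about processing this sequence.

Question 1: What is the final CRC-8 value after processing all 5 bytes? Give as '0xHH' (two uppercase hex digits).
After byte 1 (0x3E): reg=0xBA
After byte 2 (0x62): reg=0x06
After byte 3 (0x1F): reg=0x4F
After byte 4 (0x55): reg=0x46
After byte 5 (0x6C): reg=0xD6

Answer: 0xD6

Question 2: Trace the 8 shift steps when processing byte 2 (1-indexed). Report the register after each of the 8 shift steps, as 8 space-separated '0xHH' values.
After byte 1 (0x3E): reg=0xBA
Register before byte 2: 0xBA
After XOR with byte 0x62: 0xD8

Answer: 0xB7 0x69 0xD2 0xA3 0x41 0x82 0x03 0x06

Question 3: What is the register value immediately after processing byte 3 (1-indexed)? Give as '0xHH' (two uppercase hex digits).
Answer: 0x4F

Derivation:
After byte 1 (0x3E): reg=0xBA
After byte 2 (0x62): reg=0x06
After byte 3 (0x1F): reg=0x4F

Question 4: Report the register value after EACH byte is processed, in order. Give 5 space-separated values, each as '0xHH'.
0xBA 0x06 0x4F 0x46 0xD6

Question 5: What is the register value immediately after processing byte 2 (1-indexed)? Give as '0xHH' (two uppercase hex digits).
Answer: 0x06

Derivation:
After byte 1 (0x3E): reg=0xBA
After byte 2 (0x62): reg=0x06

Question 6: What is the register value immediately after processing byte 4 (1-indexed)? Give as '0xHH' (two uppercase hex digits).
Answer: 0x46

Derivation:
After byte 1 (0x3E): reg=0xBA
After byte 2 (0x62): reg=0x06
After byte 3 (0x1F): reg=0x4F
After byte 4 (0x55): reg=0x46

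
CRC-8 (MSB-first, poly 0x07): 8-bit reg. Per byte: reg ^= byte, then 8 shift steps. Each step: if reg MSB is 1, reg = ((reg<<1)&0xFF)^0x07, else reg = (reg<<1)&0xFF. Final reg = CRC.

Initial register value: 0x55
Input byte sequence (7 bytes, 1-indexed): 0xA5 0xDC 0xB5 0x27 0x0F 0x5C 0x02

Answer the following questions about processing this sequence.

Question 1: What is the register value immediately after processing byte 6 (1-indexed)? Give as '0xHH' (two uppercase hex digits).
After byte 1 (0xA5): reg=0xDE
After byte 2 (0xDC): reg=0x0E
After byte 3 (0xB5): reg=0x28
After byte 4 (0x27): reg=0x2D
After byte 5 (0x0F): reg=0xEE
After byte 6 (0x5C): reg=0x17

Answer: 0x17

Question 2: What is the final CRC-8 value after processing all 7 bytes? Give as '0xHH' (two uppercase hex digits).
After byte 1 (0xA5): reg=0xDE
After byte 2 (0xDC): reg=0x0E
After byte 3 (0xB5): reg=0x28
After byte 4 (0x27): reg=0x2D
After byte 5 (0x0F): reg=0xEE
After byte 6 (0x5C): reg=0x17
After byte 7 (0x02): reg=0x6B

Answer: 0x6B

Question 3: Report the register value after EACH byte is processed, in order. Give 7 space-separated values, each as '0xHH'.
0xDE 0x0E 0x28 0x2D 0xEE 0x17 0x6B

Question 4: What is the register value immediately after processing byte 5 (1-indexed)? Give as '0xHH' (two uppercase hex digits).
After byte 1 (0xA5): reg=0xDE
After byte 2 (0xDC): reg=0x0E
After byte 3 (0xB5): reg=0x28
After byte 4 (0x27): reg=0x2D
After byte 5 (0x0F): reg=0xEE

Answer: 0xEE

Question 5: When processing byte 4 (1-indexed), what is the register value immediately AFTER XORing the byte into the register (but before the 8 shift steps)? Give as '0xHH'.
Register before byte 4: 0x28
Byte 4: 0x27
0x28 XOR 0x27 = 0x0F

Answer: 0x0F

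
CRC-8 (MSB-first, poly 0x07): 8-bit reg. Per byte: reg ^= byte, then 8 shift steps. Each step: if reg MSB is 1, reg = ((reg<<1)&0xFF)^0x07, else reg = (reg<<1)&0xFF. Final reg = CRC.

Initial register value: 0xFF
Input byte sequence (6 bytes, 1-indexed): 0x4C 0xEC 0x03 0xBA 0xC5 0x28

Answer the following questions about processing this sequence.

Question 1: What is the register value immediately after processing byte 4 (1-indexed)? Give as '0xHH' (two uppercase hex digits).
Answer: 0x86

Derivation:
After byte 1 (0x4C): reg=0x10
After byte 2 (0xEC): reg=0xFA
After byte 3 (0x03): reg=0xE1
After byte 4 (0xBA): reg=0x86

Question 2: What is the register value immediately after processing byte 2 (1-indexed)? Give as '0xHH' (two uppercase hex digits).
Answer: 0xFA

Derivation:
After byte 1 (0x4C): reg=0x10
After byte 2 (0xEC): reg=0xFA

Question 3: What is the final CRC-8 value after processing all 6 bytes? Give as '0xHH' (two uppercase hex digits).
After byte 1 (0x4C): reg=0x10
After byte 2 (0xEC): reg=0xFA
After byte 3 (0x03): reg=0xE1
After byte 4 (0xBA): reg=0x86
After byte 5 (0xC5): reg=0xCE
After byte 6 (0x28): reg=0xBC

Answer: 0xBC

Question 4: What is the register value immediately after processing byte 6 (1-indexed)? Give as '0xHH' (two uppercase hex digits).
After byte 1 (0x4C): reg=0x10
After byte 2 (0xEC): reg=0xFA
After byte 3 (0x03): reg=0xE1
After byte 4 (0xBA): reg=0x86
After byte 5 (0xC5): reg=0xCE
After byte 6 (0x28): reg=0xBC

Answer: 0xBC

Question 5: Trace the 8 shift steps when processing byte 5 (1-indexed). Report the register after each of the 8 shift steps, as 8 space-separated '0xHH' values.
After byte 1 (0x4C): reg=0x10
After byte 2 (0xEC): reg=0xFA
After byte 3 (0x03): reg=0xE1
After byte 4 (0xBA): reg=0x86
Register before byte 5: 0x86
After XOR with byte 0xC5: 0x43

Answer: 0x86 0x0B 0x16 0x2C 0x58 0xB0 0x67 0xCE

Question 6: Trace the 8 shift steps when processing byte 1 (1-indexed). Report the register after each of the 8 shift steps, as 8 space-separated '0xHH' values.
Register before byte 1: 0xFF
After XOR with byte 0x4C: 0xB3

Answer: 0x61 0xC2 0x83 0x01 0x02 0x04 0x08 0x10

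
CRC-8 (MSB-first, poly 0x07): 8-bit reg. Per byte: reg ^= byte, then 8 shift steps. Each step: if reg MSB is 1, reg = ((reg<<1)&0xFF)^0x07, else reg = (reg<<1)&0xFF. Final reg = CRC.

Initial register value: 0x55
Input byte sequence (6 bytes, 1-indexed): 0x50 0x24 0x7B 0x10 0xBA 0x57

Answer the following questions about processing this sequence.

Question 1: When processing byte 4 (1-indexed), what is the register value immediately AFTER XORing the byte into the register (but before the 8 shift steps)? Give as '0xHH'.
Answer: 0x4C

Derivation:
Register before byte 4: 0x5C
Byte 4: 0x10
0x5C XOR 0x10 = 0x4C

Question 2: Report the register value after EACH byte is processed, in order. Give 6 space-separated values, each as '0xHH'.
0x1B 0xBD 0x5C 0xE3 0x88 0x13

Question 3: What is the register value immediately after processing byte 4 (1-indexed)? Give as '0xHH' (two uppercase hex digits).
After byte 1 (0x50): reg=0x1B
After byte 2 (0x24): reg=0xBD
After byte 3 (0x7B): reg=0x5C
After byte 4 (0x10): reg=0xE3

Answer: 0xE3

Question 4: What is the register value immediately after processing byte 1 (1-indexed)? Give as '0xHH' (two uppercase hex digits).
Answer: 0x1B

Derivation:
After byte 1 (0x50): reg=0x1B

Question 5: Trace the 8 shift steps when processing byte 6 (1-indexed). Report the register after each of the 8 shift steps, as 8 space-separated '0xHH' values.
After byte 1 (0x50): reg=0x1B
After byte 2 (0x24): reg=0xBD
After byte 3 (0x7B): reg=0x5C
After byte 4 (0x10): reg=0xE3
After byte 5 (0xBA): reg=0x88
Register before byte 6: 0x88
After XOR with byte 0x57: 0xDF

Answer: 0xB9 0x75 0xEA 0xD3 0xA1 0x45 0x8A 0x13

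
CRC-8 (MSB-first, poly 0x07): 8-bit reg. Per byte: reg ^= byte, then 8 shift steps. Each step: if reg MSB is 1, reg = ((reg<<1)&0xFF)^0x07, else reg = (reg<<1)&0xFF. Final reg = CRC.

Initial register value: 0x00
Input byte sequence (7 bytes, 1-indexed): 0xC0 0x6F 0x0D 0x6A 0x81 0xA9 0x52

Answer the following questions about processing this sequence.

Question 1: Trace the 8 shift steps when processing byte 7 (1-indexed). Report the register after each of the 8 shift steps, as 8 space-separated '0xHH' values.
After byte 1 (0xC0): reg=0x4E
After byte 2 (0x6F): reg=0xE7
After byte 3 (0x0D): reg=0x98
After byte 4 (0x6A): reg=0xD0
After byte 5 (0x81): reg=0xB0
After byte 6 (0xA9): reg=0x4F
Register before byte 7: 0x4F
After XOR with byte 0x52: 0x1D

Answer: 0x3A 0x74 0xE8 0xD7 0xA9 0x55 0xAA 0x53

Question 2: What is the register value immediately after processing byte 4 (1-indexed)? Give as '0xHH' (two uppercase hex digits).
After byte 1 (0xC0): reg=0x4E
After byte 2 (0x6F): reg=0xE7
After byte 3 (0x0D): reg=0x98
After byte 4 (0x6A): reg=0xD0

Answer: 0xD0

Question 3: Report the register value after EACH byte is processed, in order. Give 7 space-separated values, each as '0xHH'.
0x4E 0xE7 0x98 0xD0 0xB0 0x4F 0x53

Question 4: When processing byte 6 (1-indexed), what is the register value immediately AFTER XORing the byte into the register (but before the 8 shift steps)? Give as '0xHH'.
Answer: 0x19

Derivation:
Register before byte 6: 0xB0
Byte 6: 0xA9
0xB0 XOR 0xA9 = 0x19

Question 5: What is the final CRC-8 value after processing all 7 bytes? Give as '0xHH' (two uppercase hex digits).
After byte 1 (0xC0): reg=0x4E
After byte 2 (0x6F): reg=0xE7
After byte 3 (0x0D): reg=0x98
After byte 4 (0x6A): reg=0xD0
After byte 5 (0x81): reg=0xB0
After byte 6 (0xA9): reg=0x4F
After byte 7 (0x52): reg=0x53

Answer: 0x53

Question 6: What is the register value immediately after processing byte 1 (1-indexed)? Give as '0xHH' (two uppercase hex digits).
After byte 1 (0xC0): reg=0x4E

Answer: 0x4E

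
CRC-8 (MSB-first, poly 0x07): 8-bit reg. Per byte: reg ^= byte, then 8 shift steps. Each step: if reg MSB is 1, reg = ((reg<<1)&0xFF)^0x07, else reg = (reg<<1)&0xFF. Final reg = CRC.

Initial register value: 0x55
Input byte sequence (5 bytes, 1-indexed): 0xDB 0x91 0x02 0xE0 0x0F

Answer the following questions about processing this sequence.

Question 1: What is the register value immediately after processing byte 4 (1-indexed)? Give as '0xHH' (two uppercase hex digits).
After byte 1 (0xDB): reg=0xA3
After byte 2 (0x91): reg=0x9E
After byte 3 (0x02): reg=0xDD
After byte 4 (0xE0): reg=0xB3

Answer: 0xB3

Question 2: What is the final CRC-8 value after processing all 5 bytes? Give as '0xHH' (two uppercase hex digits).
Answer: 0x3D

Derivation:
After byte 1 (0xDB): reg=0xA3
After byte 2 (0x91): reg=0x9E
After byte 3 (0x02): reg=0xDD
After byte 4 (0xE0): reg=0xB3
After byte 5 (0x0F): reg=0x3D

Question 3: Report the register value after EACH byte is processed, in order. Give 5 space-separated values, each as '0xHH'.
0xA3 0x9E 0xDD 0xB3 0x3D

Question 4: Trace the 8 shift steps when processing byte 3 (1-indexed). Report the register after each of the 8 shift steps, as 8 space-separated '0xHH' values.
After byte 1 (0xDB): reg=0xA3
After byte 2 (0x91): reg=0x9E
Register before byte 3: 0x9E
After XOR with byte 0x02: 0x9C

Answer: 0x3F 0x7E 0xFC 0xFF 0xF9 0xF5 0xED 0xDD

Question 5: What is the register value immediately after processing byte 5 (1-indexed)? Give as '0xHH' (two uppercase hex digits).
After byte 1 (0xDB): reg=0xA3
After byte 2 (0x91): reg=0x9E
After byte 3 (0x02): reg=0xDD
After byte 4 (0xE0): reg=0xB3
After byte 5 (0x0F): reg=0x3D

Answer: 0x3D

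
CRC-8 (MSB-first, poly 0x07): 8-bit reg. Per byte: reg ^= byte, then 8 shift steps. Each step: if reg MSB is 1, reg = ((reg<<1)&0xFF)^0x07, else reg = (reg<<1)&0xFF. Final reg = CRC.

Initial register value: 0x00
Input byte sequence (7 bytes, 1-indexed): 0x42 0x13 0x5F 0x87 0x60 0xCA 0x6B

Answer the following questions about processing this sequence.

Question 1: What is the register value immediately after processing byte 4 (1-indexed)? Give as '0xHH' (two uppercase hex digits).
After byte 1 (0x42): reg=0xC9
After byte 2 (0x13): reg=0x08
After byte 3 (0x5F): reg=0xA2
After byte 4 (0x87): reg=0xFB

Answer: 0xFB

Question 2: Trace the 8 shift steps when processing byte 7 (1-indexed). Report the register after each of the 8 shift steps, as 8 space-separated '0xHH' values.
Answer: 0xCA 0x93 0x21 0x42 0x84 0x0F 0x1E 0x3C

Derivation:
After byte 1 (0x42): reg=0xC9
After byte 2 (0x13): reg=0x08
After byte 3 (0x5F): reg=0xA2
After byte 4 (0x87): reg=0xFB
After byte 5 (0x60): reg=0xC8
After byte 6 (0xCA): reg=0x0E
Register before byte 7: 0x0E
After XOR with byte 0x6B: 0x65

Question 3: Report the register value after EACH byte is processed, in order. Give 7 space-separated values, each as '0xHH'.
0xC9 0x08 0xA2 0xFB 0xC8 0x0E 0x3C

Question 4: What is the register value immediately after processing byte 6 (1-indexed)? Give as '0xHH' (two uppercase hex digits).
Answer: 0x0E

Derivation:
After byte 1 (0x42): reg=0xC9
After byte 2 (0x13): reg=0x08
After byte 3 (0x5F): reg=0xA2
After byte 4 (0x87): reg=0xFB
After byte 5 (0x60): reg=0xC8
After byte 6 (0xCA): reg=0x0E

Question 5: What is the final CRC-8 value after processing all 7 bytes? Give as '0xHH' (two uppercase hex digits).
Answer: 0x3C

Derivation:
After byte 1 (0x42): reg=0xC9
After byte 2 (0x13): reg=0x08
After byte 3 (0x5F): reg=0xA2
After byte 4 (0x87): reg=0xFB
After byte 5 (0x60): reg=0xC8
After byte 6 (0xCA): reg=0x0E
After byte 7 (0x6B): reg=0x3C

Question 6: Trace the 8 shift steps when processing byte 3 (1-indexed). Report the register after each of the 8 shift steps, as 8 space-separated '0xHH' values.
Answer: 0xAE 0x5B 0xB6 0x6B 0xD6 0xAB 0x51 0xA2

Derivation:
After byte 1 (0x42): reg=0xC9
After byte 2 (0x13): reg=0x08
Register before byte 3: 0x08
After XOR with byte 0x5F: 0x57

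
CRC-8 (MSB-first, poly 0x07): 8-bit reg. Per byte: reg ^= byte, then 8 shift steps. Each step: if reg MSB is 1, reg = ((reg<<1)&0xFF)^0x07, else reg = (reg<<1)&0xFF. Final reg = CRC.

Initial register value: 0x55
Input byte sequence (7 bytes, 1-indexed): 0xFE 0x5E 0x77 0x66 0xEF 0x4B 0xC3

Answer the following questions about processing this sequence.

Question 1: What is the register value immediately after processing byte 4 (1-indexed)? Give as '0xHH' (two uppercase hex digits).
Answer: 0x81

Derivation:
After byte 1 (0xFE): reg=0x58
After byte 2 (0x5E): reg=0x12
After byte 3 (0x77): reg=0x3C
After byte 4 (0x66): reg=0x81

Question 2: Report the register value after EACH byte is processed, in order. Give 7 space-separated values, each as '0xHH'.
0x58 0x12 0x3C 0x81 0x0D 0xD5 0x62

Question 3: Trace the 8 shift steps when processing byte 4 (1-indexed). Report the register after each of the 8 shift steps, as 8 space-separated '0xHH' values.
Answer: 0xB4 0x6F 0xDE 0xBB 0x71 0xE2 0xC3 0x81

Derivation:
After byte 1 (0xFE): reg=0x58
After byte 2 (0x5E): reg=0x12
After byte 3 (0x77): reg=0x3C
Register before byte 4: 0x3C
After XOR with byte 0x66: 0x5A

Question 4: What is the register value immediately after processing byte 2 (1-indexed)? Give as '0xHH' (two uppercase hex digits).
After byte 1 (0xFE): reg=0x58
After byte 2 (0x5E): reg=0x12

Answer: 0x12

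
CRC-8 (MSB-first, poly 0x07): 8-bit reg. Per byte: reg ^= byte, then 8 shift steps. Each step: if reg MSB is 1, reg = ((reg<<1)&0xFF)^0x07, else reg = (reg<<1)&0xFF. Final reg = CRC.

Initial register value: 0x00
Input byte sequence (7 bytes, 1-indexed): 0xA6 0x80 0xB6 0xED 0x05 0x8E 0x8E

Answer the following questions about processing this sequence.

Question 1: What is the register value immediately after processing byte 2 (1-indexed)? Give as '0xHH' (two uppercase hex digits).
After byte 1 (0xA6): reg=0x7B
After byte 2 (0x80): reg=0xEF

Answer: 0xEF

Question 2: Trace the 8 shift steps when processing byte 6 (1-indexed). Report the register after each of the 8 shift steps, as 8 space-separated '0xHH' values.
After byte 1 (0xA6): reg=0x7B
After byte 2 (0x80): reg=0xEF
After byte 3 (0xB6): reg=0x88
After byte 4 (0xED): reg=0x3C
After byte 5 (0x05): reg=0xAF
Register before byte 6: 0xAF
After XOR with byte 0x8E: 0x21

Answer: 0x42 0x84 0x0F 0x1E 0x3C 0x78 0xF0 0xE7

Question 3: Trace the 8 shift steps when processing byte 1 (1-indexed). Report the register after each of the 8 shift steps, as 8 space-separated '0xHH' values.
Answer: 0x4B 0x96 0x2B 0x56 0xAC 0x5F 0xBE 0x7B

Derivation:
Register before byte 1: 0x00
After XOR with byte 0xA6: 0xA6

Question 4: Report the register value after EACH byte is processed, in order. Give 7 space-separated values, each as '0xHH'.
0x7B 0xEF 0x88 0x3C 0xAF 0xE7 0x18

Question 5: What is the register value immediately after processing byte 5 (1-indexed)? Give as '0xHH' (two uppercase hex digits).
Answer: 0xAF

Derivation:
After byte 1 (0xA6): reg=0x7B
After byte 2 (0x80): reg=0xEF
After byte 3 (0xB6): reg=0x88
After byte 4 (0xED): reg=0x3C
After byte 5 (0x05): reg=0xAF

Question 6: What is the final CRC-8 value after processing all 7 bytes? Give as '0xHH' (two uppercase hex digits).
Answer: 0x18

Derivation:
After byte 1 (0xA6): reg=0x7B
After byte 2 (0x80): reg=0xEF
After byte 3 (0xB6): reg=0x88
After byte 4 (0xED): reg=0x3C
After byte 5 (0x05): reg=0xAF
After byte 6 (0x8E): reg=0xE7
After byte 7 (0x8E): reg=0x18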